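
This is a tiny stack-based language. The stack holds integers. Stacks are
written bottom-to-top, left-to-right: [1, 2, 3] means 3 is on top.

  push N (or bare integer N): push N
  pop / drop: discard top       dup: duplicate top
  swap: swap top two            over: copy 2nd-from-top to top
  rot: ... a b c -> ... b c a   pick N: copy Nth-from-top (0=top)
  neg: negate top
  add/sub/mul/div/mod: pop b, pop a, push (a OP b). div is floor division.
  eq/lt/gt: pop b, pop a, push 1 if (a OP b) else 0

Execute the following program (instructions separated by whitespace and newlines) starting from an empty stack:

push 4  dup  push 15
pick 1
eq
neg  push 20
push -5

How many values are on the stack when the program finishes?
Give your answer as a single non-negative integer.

After 'push 4': stack = [4] (depth 1)
After 'dup': stack = [4, 4] (depth 2)
After 'push 15': stack = [4, 4, 15] (depth 3)
After 'pick 1': stack = [4, 4, 15, 4] (depth 4)
After 'eq': stack = [4, 4, 0] (depth 3)
After 'neg': stack = [4, 4, 0] (depth 3)
After 'push 20': stack = [4, 4, 0, 20] (depth 4)
After 'push -5': stack = [4, 4, 0, 20, -5] (depth 5)

Answer: 5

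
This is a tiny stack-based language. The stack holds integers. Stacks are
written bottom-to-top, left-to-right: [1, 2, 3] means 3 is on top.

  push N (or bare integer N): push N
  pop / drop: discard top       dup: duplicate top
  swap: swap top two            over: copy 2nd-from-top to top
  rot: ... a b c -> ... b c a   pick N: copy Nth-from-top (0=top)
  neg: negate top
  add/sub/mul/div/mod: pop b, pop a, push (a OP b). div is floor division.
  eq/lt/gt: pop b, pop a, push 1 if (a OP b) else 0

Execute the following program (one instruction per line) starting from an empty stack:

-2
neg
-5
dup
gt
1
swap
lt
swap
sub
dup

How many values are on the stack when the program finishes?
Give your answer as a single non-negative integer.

After 'push -2': stack = [-2] (depth 1)
After 'neg': stack = [2] (depth 1)
After 'push -5': stack = [2, -5] (depth 2)
After 'dup': stack = [2, -5, -5] (depth 3)
After 'gt': stack = [2, 0] (depth 2)
After 'push 1': stack = [2, 0, 1] (depth 3)
After 'swap': stack = [2, 1, 0] (depth 3)
After 'lt': stack = [2, 0] (depth 2)
After 'swap': stack = [0, 2] (depth 2)
After 'sub': stack = [-2] (depth 1)
After 'dup': stack = [-2, -2] (depth 2)

Answer: 2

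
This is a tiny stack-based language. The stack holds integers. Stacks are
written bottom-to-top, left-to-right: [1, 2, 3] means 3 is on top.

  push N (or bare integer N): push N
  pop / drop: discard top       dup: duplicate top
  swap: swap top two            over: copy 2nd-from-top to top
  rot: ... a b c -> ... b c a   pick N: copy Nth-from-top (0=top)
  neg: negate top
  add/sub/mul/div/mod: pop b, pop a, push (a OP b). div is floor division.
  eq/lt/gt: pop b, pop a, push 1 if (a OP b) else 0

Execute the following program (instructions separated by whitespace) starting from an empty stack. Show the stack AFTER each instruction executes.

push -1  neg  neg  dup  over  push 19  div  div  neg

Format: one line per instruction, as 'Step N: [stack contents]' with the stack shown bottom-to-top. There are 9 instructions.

Step 1: [-1]
Step 2: [1]
Step 3: [-1]
Step 4: [-1, -1]
Step 5: [-1, -1, -1]
Step 6: [-1, -1, -1, 19]
Step 7: [-1, -1, -1]
Step 8: [-1, 1]
Step 9: [-1, -1]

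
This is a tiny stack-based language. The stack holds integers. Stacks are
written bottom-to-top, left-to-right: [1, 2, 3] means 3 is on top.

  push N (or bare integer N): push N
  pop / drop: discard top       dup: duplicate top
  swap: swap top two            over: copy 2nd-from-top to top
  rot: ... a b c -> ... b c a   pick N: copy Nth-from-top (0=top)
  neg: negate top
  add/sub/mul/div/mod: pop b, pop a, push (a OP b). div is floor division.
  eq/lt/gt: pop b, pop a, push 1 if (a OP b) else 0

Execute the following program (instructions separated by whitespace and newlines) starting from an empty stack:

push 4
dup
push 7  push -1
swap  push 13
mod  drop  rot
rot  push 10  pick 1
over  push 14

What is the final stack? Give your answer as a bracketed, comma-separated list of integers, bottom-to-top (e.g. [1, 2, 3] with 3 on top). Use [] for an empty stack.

Answer: [-1, 4, 4, 10, 4, 10, 14]

Derivation:
After 'push 4': [4]
After 'dup': [4, 4]
After 'push 7': [4, 4, 7]
After 'push -1': [4, 4, 7, -1]
After 'swap': [4, 4, -1, 7]
After 'push 13': [4, 4, -1, 7, 13]
After 'mod': [4, 4, -1, 7]
After 'drop': [4, 4, -1]
After 'rot': [4, -1, 4]
After 'rot': [-1, 4, 4]
After 'push 10': [-1, 4, 4, 10]
After 'pick 1': [-1, 4, 4, 10, 4]
After 'over': [-1, 4, 4, 10, 4, 10]
After 'push 14': [-1, 4, 4, 10, 4, 10, 14]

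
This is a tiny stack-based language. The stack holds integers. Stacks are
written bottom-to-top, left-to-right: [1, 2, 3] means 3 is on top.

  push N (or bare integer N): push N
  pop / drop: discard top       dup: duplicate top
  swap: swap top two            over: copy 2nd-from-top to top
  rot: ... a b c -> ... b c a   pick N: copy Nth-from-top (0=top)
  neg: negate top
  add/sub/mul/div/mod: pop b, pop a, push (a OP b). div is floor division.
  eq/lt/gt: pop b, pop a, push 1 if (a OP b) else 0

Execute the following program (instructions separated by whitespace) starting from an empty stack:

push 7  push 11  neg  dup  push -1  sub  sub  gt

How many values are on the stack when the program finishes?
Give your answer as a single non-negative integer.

Answer: 1

Derivation:
After 'push 7': stack = [7] (depth 1)
After 'push 11': stack = [7, 11] (depth 2)
After 'neg': stack = [7, -11] (depth 2)
After 'dup': stack = [7, -11, -11] (depth 3)
After 'push -1': stack = [7, -11, -11, -1] (depth 4)
After 'sub': stack = [7, -11, -10] (depth 3)
After 'sub': stack = [7, -1] (depth 2)
After 'gt': stack = [1] (depth 1)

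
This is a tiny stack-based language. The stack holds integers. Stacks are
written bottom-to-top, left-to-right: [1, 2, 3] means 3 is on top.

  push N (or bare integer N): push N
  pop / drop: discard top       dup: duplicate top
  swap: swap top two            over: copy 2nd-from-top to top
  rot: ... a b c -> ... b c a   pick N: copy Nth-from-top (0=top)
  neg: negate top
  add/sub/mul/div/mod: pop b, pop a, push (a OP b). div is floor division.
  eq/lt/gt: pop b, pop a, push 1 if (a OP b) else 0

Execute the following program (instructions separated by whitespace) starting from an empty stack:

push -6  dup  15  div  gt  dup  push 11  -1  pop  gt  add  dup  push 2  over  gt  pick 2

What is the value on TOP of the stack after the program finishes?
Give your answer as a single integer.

Answer: 0

Derivation:
After 'push -6': [-6]
After 'dup': [-6, -6]
After 'push 15': [-6, -6, 15]
After 'div': [-6, -1]
After 'gt': [0]
After 'dup': [0, 0]
After 'push 11': [0, 0, 11]
After 'push -1': [0, 0, 11, -1]
After 'pop': [0, 0, 11]
After 'gt': [0, 0]
After 'add': [0]
After 'dup': [0, 0]
After 'push 2': [0, 0, 2]
After 'over': [0, 0, 2, 0]
After 'gt': [0, 0, 1]
After 'pick 2': [0, 0, 1, 0]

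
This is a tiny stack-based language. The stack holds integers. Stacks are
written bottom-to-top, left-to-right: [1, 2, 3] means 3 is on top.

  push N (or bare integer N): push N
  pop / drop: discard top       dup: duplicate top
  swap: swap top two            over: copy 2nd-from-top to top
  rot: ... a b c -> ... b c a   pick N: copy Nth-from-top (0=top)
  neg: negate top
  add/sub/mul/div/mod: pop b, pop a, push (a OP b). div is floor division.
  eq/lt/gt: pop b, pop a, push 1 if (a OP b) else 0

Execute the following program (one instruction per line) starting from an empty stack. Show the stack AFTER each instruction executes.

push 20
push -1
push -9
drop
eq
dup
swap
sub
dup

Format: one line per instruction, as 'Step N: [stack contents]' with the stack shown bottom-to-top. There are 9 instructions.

Step 1: [20]
Step 2: [20, -1]
Step 3: [20, -1, -9]
Step 4: [20, -1]
Step 5: [0]
Step 6: [0, 0]
Step 7: [0, 0]
Step 8: [0]
Step 9: [0, 0]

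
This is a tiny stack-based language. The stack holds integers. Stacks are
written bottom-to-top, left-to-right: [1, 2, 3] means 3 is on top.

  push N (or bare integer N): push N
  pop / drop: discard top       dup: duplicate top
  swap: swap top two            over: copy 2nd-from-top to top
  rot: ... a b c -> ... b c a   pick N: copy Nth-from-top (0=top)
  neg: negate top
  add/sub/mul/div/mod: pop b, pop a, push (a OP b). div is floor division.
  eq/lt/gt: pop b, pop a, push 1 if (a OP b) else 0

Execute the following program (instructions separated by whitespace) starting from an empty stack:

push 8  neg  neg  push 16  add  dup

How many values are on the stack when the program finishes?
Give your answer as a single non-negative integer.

Answer: 2

Derivation:
After 'push 8': stack = [8] (depth 1)
After 'neg': stack = [-8] (depth 1)
After 'neg': stack = [8] (depth 1)
After 'push 16': stack = [8, 16] (depth 2)
After 'add': stack = [24] (depth 1)
After 'dup': stack = [24, 24] (depth 2)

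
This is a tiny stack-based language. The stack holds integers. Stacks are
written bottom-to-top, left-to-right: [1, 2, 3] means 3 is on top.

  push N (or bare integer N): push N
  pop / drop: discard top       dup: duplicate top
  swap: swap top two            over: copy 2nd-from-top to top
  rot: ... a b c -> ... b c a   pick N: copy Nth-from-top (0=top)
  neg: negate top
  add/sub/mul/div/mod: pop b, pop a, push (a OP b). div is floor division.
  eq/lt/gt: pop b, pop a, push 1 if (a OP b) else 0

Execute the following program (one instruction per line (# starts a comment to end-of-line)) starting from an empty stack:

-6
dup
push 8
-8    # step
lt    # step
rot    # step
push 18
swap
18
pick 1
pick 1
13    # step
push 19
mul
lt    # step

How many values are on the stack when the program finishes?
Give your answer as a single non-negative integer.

After 'push -6': stack = [-6] (depth 1)
After 'dup': stack = [-6, -6] (depth 2)
After 'push 8': stack = [-6, -6, 8] (depth 3)
After 'push -8': stack = [-6, -6, 8, -8] (depth 4)
After 'lt': stack = [-6, -6, 0] (depth 3)
After 'rot': stack = [-6, 0, -6] (depth 3)
After 'push 18': stack = [-6, 0, -6, 18] (depth 4)
After 'swap': stack = [-6, 0, 18, -6] (depth 4)
After 'push 18': stack = [-6, 0, 18, -6, 18] (depth 5)
After 'pick 1': stack = [-6, 0, 18, -6, 18, -6] (depth 6)
After 'pick 1': stack = [-6, 0, 18, -6, 18, -6, 18] (depth 7)
After 'push 13': stack = [-6, 0, 18, -6, 18, -6, 18, 13] (depth 8)
After 'push 19': stack = [-6, 0, 18, -6, 18, -6, 18, 13, 19] (depth 9)
After 'mul': stack = [-6, 0, 18, -6, 18, -6, 18, 247] (depth 8)
After 'lt': stack = [-6, 0, 18, -6, 18, -6, 1] (depth 7)

Answer: 7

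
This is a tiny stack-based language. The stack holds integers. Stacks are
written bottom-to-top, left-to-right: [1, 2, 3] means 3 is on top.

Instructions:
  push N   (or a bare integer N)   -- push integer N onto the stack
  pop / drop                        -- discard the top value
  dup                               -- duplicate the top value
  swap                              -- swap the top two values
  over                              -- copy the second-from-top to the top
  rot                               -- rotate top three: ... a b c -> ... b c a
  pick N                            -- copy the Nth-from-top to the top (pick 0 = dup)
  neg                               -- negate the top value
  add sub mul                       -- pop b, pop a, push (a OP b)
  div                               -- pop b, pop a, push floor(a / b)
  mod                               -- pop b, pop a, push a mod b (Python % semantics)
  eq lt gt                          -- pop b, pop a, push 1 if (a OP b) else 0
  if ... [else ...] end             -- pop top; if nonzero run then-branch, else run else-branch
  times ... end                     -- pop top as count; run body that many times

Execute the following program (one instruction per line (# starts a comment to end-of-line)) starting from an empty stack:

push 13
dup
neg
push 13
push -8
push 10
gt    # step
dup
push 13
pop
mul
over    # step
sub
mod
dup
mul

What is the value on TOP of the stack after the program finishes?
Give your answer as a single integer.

Answer: 0

Derivation:
After 'push 13': [13]
After 'dup': [13, 13]
After 'neg': [13, -13]
After 'push 13': [13, -13, 13]
After 'push -8': [13, -13, 13, -8]
After 'push 10': [13, -13, 13, -8, 10]
After 'gt': [13, -13, 13, 0]
After 'dup': [13, -13, 13, 0, 0]
After 'push 13': [13, -13, 13, 0, 0, 13]
After 'pop': [13, -13, 13, 0, 0]
After 'mul': [13, -13, 13, 0]
After 'over': [13, -13, 13, 0, 13]
After 'sub': [13, -13, 13, -13]
After 'mod': [13, -13, 0]
After 'dup': [13, -13, 0, 0]
After 'mul': [13, -13, 0]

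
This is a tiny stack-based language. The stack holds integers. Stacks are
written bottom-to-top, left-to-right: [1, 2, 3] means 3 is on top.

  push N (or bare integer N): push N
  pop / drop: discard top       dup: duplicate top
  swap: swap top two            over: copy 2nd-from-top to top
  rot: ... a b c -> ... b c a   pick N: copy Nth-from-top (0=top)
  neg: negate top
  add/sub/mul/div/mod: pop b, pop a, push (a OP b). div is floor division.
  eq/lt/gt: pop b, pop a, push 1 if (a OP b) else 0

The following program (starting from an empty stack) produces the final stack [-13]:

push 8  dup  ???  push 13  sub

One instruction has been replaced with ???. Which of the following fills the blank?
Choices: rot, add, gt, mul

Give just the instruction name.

Stack before ???: [8, 8]
Stack after ???:  [0]
Checking each choice:
  rot: stack underflow (need 3, have 2)
  add: produces [3]
  gt: MATCH
  mul: produces [51]


Answer: gt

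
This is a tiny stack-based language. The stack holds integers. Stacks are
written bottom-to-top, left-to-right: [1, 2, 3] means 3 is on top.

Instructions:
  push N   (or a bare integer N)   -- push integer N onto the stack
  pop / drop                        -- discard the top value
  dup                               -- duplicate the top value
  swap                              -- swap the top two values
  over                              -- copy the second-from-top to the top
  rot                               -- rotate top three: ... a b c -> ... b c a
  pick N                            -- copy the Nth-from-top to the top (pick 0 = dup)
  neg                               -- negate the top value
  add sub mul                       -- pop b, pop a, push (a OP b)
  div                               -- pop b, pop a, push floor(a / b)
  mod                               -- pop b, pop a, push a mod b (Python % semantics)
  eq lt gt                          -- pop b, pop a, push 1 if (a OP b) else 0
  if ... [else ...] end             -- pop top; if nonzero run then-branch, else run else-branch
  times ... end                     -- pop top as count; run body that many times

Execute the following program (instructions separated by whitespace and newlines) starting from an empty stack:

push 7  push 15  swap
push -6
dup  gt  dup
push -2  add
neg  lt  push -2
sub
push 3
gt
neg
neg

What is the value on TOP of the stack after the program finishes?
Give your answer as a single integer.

After 'push 7': [7]
After 'push 15': [7, 15]
After 'swap': [15, 7]
After 'push -6': [15, 7, -6]
After 'dup': [15, 7, -6, -6]
After 'gt': [15, 7, 0]
After 'dup': [15, 7, 0, 0]
After 'push -2': [15, 7, 0, 0, -2]
After 'add': [15, 7, 0, -2]
After 'neg': [15, 7, 0, 2]
After 'lt': [15, 7, 1]
After 'push -2': [15, 7, 1, -2]
After 'sub': [15, 7, 3]
After 'push 3': [15, 7, 3, 3]
After 'gt': [15, 7, 0]
After 'neg': [15, 7, 0]
After 'neg': [15, 7, 0]

Answer: 0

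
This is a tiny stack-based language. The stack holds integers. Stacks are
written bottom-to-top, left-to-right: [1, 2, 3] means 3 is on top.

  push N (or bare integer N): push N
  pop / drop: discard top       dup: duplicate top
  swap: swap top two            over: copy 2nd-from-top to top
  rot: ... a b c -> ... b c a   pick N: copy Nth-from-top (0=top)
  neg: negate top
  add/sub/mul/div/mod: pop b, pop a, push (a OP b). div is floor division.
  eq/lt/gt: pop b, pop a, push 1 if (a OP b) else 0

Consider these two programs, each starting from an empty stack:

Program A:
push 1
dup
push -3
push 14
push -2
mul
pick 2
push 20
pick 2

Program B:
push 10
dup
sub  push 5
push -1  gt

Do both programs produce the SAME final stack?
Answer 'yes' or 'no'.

Program A trace:
  After 'push 1': [1]
  After 'dup': [1, 1]
  After 'push -3': [1, 1, -3]
  After 'push 14': [1, 1, -3, 14]
  After 'push -2': [1, 1, -3, 14, -2]
  After 'mul': [1, 1, -3, -28]
  After 'pick 2': [1, 1, -3, -28, 1]
  After 'push 20': [1, 1, -3, -28, 1, 20]
  After 'pick 2': [1, 1, -3, -28, 1, 20, -28]
Program A final stack: [1, 1, -3, -28, 1, 20, -28]

Program B trace:
  After 'push 10': [10]
  After 'dup': [10, 10]
  After 'sub': [0]
  After 'push 5': [0, 5]
  After 'push -1': [0, 5, -1]
  After 'gt': [0, 1]
Program B final stack: [0, 1]
Same: no

Answer: no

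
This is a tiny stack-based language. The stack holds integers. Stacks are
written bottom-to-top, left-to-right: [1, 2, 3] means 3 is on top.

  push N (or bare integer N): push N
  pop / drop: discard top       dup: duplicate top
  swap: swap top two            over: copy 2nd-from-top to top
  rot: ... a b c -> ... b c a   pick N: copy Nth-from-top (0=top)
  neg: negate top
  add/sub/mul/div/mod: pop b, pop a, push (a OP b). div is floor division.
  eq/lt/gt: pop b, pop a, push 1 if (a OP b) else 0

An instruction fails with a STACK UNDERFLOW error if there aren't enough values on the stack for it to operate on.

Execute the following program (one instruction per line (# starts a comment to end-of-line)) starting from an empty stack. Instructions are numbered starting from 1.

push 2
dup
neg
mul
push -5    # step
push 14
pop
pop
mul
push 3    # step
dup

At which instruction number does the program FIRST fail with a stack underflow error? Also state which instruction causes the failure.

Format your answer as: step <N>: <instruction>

Step 1 ('push 2'): stack = [2], depth = 1
Step 2 ('dup'): stack = [2, 2], depth = 2
Step 3 ('neg'): stack = [2, -2], depth = 2
Step 4 ('mul'): stack = [-4], depth = 1
Step 5 ('push -5'): stack = [-4, -5], depth = 2
Step 6 ('push 14'): stack = [-4, -5, 14], depth = 3
Step 7 ('pop'): stack = [-4, -5], depth = 2
Step 8 ('pop'): stack = [-4], depth = 1
Step 9 ('mul'): needs 2 value(s) but depth is 1 — STACK UNDERFLOW

Answer: step 9: mul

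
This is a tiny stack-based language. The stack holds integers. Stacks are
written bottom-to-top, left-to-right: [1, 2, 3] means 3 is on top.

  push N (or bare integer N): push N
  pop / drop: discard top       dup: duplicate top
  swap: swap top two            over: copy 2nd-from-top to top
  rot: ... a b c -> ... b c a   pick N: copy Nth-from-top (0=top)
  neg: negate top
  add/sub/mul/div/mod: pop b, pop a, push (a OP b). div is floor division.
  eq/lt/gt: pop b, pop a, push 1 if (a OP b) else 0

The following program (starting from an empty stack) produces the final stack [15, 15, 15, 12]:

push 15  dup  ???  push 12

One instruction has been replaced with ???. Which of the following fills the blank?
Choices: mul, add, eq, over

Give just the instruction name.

Stack before ???: [15, 15]
Stack after ???:  [15, 15, 15]
Checking each choice:
  mul: produces [225, 12]
  add: produces [30, 12]
  eq: produces [1, 12]
  over: MATCH


Answer: over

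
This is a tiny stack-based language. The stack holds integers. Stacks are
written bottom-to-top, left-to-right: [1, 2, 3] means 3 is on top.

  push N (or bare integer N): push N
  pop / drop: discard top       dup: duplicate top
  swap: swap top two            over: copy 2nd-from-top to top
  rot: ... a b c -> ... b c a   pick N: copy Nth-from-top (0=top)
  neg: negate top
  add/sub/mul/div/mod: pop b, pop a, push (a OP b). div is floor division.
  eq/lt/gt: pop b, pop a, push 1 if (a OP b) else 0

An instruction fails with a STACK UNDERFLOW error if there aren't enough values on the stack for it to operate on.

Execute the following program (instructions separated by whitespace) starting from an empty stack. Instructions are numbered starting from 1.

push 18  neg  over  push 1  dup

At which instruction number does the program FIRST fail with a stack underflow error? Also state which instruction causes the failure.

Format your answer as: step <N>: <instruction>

Answer: step 3: over

Derivation:
Step 1 ('push 18'): stack = [18], depth = 1
Step 2 ('neg'): stack = [-18], depth = 1
Step 3 ('over'): needs 2 value(s) but depth is 1 — STACK UNDERFLOW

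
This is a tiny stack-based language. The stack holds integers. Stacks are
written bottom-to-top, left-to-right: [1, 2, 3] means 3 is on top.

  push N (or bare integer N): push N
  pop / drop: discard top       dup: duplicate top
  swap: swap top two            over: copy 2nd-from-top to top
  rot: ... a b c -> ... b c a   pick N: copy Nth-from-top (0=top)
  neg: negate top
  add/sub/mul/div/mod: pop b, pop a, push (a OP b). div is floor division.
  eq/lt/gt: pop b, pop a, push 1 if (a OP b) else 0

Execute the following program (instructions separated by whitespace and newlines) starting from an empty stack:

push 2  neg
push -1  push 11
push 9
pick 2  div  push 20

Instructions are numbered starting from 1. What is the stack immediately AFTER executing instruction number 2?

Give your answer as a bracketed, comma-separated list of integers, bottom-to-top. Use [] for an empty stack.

Answer: [-2]

Derivation:
Step 1 ('push 2'): [2]
Step 2 ('neg'): [-2]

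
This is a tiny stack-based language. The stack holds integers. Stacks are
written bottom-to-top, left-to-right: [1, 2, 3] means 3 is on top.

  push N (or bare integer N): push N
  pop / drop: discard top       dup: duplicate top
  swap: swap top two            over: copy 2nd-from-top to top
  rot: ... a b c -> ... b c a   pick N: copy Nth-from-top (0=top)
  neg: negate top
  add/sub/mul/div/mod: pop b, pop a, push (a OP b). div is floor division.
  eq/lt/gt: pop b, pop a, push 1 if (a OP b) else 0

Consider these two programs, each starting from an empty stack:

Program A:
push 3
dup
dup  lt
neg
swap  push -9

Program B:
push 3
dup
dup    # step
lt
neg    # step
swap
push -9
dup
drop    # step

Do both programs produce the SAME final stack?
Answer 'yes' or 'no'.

Program A trace:
  After 'push 3': [3]
  After 'dup': [3, 3]
  After 'dup': [3, 3, 3]
  After 'lt': [3, 0]
  After 'neg': [3, 0]
  After 'swap': [0, 3]
  After 'push -9': [0, 3, -9]
Program A final stack: [0, 3, -9]

Program B trace:
  After 'push 3': [3]
  After 'dup': [3, 3]
  After 'dup': [3, 3, 3]
  After 'lt': [3, 0]
  After 'neg': [3, 0]
  After 'swap': [0, 3]
  After 'push -9': [0, 3, -9]
  After 'dup': [0, 3, -9, -9]
  After 'drop': [0, 3, -9]
Program B final stack: [0, 3, -9]
Same: yes

Answer: yes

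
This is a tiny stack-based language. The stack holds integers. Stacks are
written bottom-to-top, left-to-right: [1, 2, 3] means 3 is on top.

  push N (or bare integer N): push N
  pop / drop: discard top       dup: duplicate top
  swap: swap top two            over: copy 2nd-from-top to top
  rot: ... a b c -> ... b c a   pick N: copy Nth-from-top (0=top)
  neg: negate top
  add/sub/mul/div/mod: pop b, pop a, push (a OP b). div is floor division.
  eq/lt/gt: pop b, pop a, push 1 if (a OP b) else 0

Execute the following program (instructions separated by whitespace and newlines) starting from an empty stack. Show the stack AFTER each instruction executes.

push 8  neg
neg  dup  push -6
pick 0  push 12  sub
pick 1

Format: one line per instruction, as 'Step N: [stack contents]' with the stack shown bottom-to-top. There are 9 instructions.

Step 1: [8]
Step 2: [-8]
Step 3: [8]
Step 4: [8, 8]
Step 5: [8, 8, -6]
Step 6: [8, 8, -6, -6]
Step 7: [8, 8, -6, -6, 12]
Step 8: [8, 8, -6, -18]
Step 9: [8, 8, -6, -18, -6]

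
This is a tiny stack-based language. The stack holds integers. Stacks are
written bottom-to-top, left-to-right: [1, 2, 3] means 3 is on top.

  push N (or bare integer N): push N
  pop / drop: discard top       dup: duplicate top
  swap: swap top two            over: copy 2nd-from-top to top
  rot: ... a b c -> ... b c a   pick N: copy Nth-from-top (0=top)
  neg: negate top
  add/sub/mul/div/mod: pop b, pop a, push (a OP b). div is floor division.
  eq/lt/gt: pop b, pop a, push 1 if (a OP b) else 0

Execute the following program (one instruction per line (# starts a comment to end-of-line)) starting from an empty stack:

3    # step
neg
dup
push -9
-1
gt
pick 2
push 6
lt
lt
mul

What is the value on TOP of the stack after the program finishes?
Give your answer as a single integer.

After 'push 3': [3]
After 'neg': [-3]
After 'dup': [-3, -3]
After 'push -9': [-3, -3, -9]
After 'push -1': [-3, -3, -9, -1]
After 'gt': [-3, -3, 0]
After 'pick 2': [-3, -3, 0, -3]
After 'push 6': [-3, -3, 0, -3, 6]
After 'lt': [-3, -3, 0, 1]
After 'lt': [-3, -3, 1]
After 'mul': [-3, -3]

Answer: -3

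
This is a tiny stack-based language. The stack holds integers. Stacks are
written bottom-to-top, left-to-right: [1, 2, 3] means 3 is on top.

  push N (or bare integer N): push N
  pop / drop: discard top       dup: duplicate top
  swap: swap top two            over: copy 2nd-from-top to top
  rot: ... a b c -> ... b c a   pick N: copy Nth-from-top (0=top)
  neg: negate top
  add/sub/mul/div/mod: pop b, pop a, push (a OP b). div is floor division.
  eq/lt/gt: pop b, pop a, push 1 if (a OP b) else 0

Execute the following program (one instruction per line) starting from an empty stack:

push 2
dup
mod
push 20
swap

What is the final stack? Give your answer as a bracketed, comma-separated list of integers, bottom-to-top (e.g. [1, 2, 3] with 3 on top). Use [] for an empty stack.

After 'push 2': [2]
After 'dup': [2, 2]
After 'mod': [0]
After 'push 20': [0, 20]
After 'swap': [20, 0]

Answer: [20, 0]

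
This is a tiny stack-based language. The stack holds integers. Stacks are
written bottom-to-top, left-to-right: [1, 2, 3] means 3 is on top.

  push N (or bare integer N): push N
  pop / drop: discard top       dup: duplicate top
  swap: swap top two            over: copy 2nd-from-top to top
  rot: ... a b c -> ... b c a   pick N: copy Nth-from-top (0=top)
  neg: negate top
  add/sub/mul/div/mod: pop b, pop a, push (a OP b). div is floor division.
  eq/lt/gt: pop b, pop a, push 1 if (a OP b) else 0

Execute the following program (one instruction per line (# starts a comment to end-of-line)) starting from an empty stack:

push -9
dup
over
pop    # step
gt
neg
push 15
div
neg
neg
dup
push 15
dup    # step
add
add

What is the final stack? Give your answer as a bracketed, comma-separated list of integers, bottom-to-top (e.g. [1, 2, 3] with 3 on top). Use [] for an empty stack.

After 'push -9': [-9]
After 'dup': [-9, -9]
After 'over': [-9, -9, -9]
After 'pop': [-9, -9]
After 'gt': [0]
After 'neg': [0]
After 'push 15': [0, 15]
After 'div': [0]
After 'neg': [0]
After 'neg': [0]
After 'dup': [0, 0]
After 'push 15': [0, 0, 15]
After 'dup': [0, 0, 15, 15]
After 'add': [0, 0, 30]
After 'add': [0, 30]

Answer: [0, 30]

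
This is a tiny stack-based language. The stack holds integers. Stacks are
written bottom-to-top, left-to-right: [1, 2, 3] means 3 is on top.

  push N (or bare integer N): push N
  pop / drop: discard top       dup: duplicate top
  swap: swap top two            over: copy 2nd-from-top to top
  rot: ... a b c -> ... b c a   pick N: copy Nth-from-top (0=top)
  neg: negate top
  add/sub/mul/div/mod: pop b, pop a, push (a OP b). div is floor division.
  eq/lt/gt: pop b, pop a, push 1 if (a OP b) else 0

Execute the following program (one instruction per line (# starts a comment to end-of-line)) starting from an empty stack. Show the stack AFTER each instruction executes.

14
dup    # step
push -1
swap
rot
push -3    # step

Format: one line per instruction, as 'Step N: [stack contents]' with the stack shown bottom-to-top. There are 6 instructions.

Step 1: [14]
Step 2: [14, 14]
Step 3: [14, 14, -1]
Step 4: [14, -1, 14]
Step 5: [-1, 14, 14]
Step 6: [-1, 14, 14, -3]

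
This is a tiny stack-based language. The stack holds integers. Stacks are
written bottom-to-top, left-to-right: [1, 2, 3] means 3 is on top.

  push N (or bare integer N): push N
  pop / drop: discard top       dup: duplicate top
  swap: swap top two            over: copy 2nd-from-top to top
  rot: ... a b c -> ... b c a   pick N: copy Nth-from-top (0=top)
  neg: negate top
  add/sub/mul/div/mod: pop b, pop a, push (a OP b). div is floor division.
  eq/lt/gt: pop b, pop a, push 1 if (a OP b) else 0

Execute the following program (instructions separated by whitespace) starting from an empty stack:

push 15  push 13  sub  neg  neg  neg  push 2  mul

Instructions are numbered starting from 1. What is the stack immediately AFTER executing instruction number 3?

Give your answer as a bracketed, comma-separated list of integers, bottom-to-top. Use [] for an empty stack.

Answer: [2]

Derivation:
Step 1 ('push 15'): [15]
Step 2 ('push 13'): [15, 13]
Step 3 ('sub'): [2]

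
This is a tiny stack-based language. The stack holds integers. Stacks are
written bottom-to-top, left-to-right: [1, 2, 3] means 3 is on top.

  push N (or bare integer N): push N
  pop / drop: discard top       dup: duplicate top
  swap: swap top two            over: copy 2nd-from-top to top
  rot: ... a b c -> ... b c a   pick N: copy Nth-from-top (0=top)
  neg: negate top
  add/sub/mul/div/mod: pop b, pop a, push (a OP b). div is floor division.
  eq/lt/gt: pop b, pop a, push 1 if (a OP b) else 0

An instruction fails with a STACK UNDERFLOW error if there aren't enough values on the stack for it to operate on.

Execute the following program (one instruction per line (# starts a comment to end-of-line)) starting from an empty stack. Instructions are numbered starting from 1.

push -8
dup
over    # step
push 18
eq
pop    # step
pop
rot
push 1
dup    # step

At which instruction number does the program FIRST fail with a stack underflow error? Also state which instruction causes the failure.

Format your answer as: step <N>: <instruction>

Step 1 ('push -8'): stack = [-8], depth = 1
Step 2 ('dup'): stack = [-8, -8], depth = 2
Step 3 ('over'): stack = [-8, -8, -8], depth = 3
Step 4 ('push 18'): stack = [-8, -8, -8, 18], depth = 4
Step 5 ('eq'): stack = [-8, -8, 0], depth = 3
Step 6 ('pop'): stack = [-8, -8], depth = 2
Step 7 ('pop'): stack = [-8], depth = 1
Step 8 ('rot'): needs 3 value(s) but depth is 1 — STACK UNDERFLOW

Answer: step 8: rot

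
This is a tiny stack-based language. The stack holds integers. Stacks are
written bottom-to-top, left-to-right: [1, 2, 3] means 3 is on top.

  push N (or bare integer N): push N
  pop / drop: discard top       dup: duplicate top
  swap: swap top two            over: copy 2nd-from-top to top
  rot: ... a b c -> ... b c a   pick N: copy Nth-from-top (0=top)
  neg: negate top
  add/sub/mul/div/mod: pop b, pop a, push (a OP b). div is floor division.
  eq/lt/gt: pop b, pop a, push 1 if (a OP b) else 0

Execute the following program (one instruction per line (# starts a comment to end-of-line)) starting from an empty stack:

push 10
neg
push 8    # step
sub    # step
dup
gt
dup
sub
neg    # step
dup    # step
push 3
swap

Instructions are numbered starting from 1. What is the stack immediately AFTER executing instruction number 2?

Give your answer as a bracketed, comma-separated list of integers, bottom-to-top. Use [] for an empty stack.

Step 1 ('push 10'): [10]
Step 2 ('neg'): [-10]

Answer: [-10]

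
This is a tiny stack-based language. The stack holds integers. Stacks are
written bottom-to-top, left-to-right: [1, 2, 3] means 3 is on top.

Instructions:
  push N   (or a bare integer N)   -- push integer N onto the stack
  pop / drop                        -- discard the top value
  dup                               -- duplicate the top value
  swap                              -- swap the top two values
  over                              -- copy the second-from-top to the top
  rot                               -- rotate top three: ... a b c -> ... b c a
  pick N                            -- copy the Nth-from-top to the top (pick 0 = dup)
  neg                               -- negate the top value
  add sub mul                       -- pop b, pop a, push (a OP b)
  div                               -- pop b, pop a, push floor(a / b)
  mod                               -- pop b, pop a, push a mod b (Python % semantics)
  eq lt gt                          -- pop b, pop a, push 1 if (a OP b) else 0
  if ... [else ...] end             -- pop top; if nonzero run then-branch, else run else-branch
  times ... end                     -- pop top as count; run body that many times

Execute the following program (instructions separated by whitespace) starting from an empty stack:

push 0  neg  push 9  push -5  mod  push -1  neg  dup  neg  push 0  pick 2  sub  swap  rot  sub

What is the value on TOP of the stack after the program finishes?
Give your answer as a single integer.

After 'push 0': [0]
After 'neg': [0]
After 'push 9': [0, 9]
After 'push -5': [0, 9, -5]
After 'mod': [0, -1]
After 'push -1': [0, -1, -1]
After 'neg': [0, -1, 1]
After 'dup': [0, -1, 1, 1]
After 'neg': [0, -1, 1, -1]
After 'push 0': [0, -1, 1, -1, 0]
After 'pick 2': [0, -1, 1, -1, 0, 1]
After 'sub': [0, -1, 1, -1, -1]
After 'swap': [0, -1, 1, -1, -1]
After 'rot': [0, -1, -1, -1, 1]
After 'sub': [0, -1, -1, -2]

Answer: -2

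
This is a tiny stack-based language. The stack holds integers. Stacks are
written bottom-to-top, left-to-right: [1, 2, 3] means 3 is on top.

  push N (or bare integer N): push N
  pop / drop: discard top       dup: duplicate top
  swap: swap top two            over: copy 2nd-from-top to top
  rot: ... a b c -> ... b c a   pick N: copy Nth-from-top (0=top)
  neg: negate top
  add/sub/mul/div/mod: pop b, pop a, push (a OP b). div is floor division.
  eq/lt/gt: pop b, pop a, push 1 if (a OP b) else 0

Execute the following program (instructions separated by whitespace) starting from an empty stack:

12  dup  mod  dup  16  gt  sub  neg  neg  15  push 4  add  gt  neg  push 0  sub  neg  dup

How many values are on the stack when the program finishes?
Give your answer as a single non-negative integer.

Answer: 2

Derivation:
After 'push 12': stack = [12] (depth 1)
After 'dup': stack = [12, 12] (depth 2)
After 'mod': stack = [0] (depth 1)
After 'dup': stack = [0, 0] (depth 2)
After 'push 16': stack = [0, 0, 16] (depth 3)
After 'gt': stack = [0, 0] (depth 2)
After 'sub': stack = [0] (depth 1)
After 'neg': stack = [0] (depth 1)
After 'neg': stack = [0] (depth 1)
After 'push 15': stack = [0, 15] (depth 2)
After 'push 4': stack = [0, 15, 4] (depth 3)
After 'add': stack = [0, 19] (depth 2)
After 'gt': stack = [0] (depth 1)
After 'neg': stack = [0] (depth 1)
After 'push 0': stack = [0, 0] (depth 2)
After 'sub': stack = [0] (depth 1)
After 'neg': stack = [0] (depth 1)
After 'dup': stack = [0, 0] (depth 2)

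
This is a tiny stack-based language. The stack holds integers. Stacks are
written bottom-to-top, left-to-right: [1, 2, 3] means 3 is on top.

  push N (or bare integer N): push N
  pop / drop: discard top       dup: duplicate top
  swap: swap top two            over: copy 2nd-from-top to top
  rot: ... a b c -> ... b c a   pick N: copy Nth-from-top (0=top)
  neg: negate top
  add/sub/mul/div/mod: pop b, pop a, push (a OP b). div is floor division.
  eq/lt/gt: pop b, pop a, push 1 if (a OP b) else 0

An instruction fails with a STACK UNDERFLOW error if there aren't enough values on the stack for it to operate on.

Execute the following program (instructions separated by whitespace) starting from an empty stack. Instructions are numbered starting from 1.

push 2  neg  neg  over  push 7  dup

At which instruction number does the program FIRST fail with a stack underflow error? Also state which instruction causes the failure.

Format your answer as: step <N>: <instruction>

Step 1 ('push 2'): stack = [2], depth = 1
Step 2 ('neg'): stack = [-2], depth = 1
Step 3 ('neg'): stack = [2], depth = 1
Step 4 ('over'): needs 2 value(s) but depth is 1 — STACK UNDERFLOW

Answer: step 4: over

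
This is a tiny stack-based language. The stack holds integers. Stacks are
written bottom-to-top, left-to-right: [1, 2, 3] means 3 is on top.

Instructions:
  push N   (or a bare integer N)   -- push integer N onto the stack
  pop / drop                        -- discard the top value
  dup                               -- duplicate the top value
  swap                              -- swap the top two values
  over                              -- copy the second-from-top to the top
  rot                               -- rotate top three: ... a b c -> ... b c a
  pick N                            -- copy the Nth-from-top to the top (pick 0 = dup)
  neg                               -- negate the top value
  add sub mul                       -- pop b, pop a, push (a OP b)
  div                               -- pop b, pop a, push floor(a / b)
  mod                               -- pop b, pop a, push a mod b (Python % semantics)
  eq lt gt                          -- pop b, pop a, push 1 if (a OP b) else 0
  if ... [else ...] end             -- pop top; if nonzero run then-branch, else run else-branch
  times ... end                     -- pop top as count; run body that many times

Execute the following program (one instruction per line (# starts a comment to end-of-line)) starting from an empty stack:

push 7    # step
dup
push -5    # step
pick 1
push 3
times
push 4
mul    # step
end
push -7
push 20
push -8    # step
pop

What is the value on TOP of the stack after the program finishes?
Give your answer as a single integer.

After 'push 7': [7]
After 'dup': [7, 7]
After 'push -5': [7, 7, -5]
After 'pick 1': [7, 7, -5, 7]
After 'push 3': [7, 7, -5, 7, 3]
After 'times': [7, 7, -5, 7]
After 'push 4': [7, 7, -5, 7, 4]
After 'mul': [7, 7, -5, 28]
After 'push 4': [7, 7, -5, 28, 4]
After 'mul': [7, 7, -5, 112]
After 'push 4': [7, 7, -5, 112, 4]
After 'mul': [7, 7, -5, 448]
After 'push -7': [7, 7, -5, 448, -7]
After 'push 20': [7, 7, -5, 448, -7, 20]
After 'push -8': [7, 7, -5, 448, -7, 20, -8]
After 'pop': [7, 7, -5, 448, -7, 20]

Answer: 20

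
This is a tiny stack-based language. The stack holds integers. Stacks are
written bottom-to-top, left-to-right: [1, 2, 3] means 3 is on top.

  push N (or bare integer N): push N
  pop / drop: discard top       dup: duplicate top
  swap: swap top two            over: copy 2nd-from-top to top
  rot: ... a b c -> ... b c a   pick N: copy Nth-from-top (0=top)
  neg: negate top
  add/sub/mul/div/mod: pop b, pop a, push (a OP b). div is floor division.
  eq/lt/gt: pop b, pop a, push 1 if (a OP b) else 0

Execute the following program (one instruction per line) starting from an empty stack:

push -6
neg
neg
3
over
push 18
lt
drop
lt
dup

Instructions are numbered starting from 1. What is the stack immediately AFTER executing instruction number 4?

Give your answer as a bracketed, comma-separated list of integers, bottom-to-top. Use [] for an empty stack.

Step 1 ('push -6'): [-6]
Step 2 ('neg'): [6]
Step 3 ('neg'): [-6]
Step 4 ('3'): [-6, 3]

Answer: [-6, 3]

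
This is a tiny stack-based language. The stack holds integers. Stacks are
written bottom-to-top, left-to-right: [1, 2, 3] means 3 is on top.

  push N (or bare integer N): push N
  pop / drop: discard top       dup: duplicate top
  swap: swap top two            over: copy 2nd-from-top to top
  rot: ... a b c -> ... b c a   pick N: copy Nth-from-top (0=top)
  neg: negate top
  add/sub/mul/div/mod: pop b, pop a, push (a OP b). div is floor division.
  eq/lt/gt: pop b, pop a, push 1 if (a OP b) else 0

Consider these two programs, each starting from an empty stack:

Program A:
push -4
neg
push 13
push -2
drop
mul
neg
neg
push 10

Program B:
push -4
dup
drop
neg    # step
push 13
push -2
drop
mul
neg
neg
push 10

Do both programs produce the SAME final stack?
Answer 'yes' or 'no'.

Answer: yes

Derivation:
Program A trace:
  After 'push -4': [-4]
  After 'neg': [4]
  After 'push 13': [4, 13]
  After 'push -2': [4, 13, -2]
  After 'drop': [4, 13]
  After 'mul': [52]
  After 'neg': [-52]
  After 'neg': [52]
  After 'push 10': [52, 10]
Program A final stack: [52, 10]

Program B trace:
  After 'push -4': [-4]
  After 'dup': [-4, -4]
  After 'drop': [-4]
  After 'neg': [4]
  After 'push 13': [4, 13]
  After 'push -2': [4, 13, -2]
  After 'drop': [4, 13]
  After 'mul': [52]
  After 'neg': [-52]
  After 'neg': [52]
  After 'push 10': [52, 10]
Program B final stack: [52, 10]
Same: yes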